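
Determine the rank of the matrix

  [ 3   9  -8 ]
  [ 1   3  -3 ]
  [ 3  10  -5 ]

rank = 3

R1 ← 1/3·R1
  [ 1   3  -8/3 ]
  [ 1   3    -3 ]
  [ 3  10    -5 ]
R2 ← R2 − R1
  [ 1   3  -8/3 ]
  [ 0   0  -1/3 ]
  [ 3  10    -5 ]
R3 ← R3 − 3·R1
  [ 1  3  -8/3 ]
  [ 0  0  -1/3 ]
  [ 0  1     3 ]
R2 <=> R3
  [ 1  3  -8/3 ]
  [ 0  1     3 ]
  [ 0  0  -1/3 ]
R3 ← -3·R3
  [ 1  3  -8/3 ]
  [ 0  1     3 ]
  [ 0  0     1 ]
R2 ← R2 − 3·R3
  [ 1  3  -8/3 ]
  [ 0  1     0 ]
  [ 0  0     1 ]
R1 ← R1 + 8/3·R3
  [ 1  3  0 ]
  [ 0  1  0 ]
  [ 0  0  1 ]
R1 ← R1 − 3·R2
  [ 1  0  0 ]
  [ 0  1  0 ]
  [ 0  0  1 ]
The reduced form has 3 nonzero rows.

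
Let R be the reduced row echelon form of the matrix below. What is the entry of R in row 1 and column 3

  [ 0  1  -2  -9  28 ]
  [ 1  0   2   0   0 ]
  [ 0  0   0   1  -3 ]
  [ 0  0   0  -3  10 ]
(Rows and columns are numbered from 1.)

ρ1 ↔ ρ2
  [ 1  0   2   0   0 ]
  [ 0  1  -2  -9  28 ]
  [ 0  0   0   1  -3 ]
  [ 0  0   0  -3  10 ]
ρ4 ← ρ4 + 3·ρ3
  [ 1  0   2   0   0 ]
  [ 0  1  -2  -9  28 ]
  [ 0  0   0   1  -3 ]
  [ 0  0   0   0   1 ]
ρ3 ← ρ3 + 3·ρ4
  [ 1  0   2   0   0 ]
  [ 0  1  -2  -9  28 ]
  [ 0  0   0   1   0 ]
  [ 0  0   0   0   1 ]
ρ2 ← ρ2 − 28·ρ4
  [ 1  0   2   0  0 ]
  [ 0  1  -2  -9  0 ]
  [ 0  0   0   1  0 ]
  [ 0  0   0   0  1 ]
ρ2 ← ρ2 + 9·ρ3
  [ 1  0   2  0  0 ]
  [ 0  1  -2  0  0 ]
  [ 0  0   0  1  0 ]
  [ 0  0   0  0  1 ]

2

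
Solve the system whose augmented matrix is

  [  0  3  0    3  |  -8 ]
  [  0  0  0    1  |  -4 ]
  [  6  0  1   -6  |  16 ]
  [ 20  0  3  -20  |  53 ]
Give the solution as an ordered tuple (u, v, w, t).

ρ1 ↔ ρ3
  [  6  0  1   -6  |  16 ]
  [  0  0  0    1  |  -4 ]
  [  0  3  0    3  |  -8 ]
  [ 20  0  3  -20  |  53 ]
ρ1 ← 1/6·ρ1
  [  1  0  1/6   -1  |  8/3 ]
  [  0  0    0    1  |   -4 ]
  [  0  3    0    3  |   -8 ]
  [ 20  0    3  -20  |   53 ]
ρ4 ← ρ4 − 20·ρ1
  [ 1  0   1/6  -1  |   8/3 ]
  [ 0  0     0   1  |    -4 ]
  [ 0  3     0   3  |    -8 ]
  [ 0  0  -1/3   0  |  -1/3 ]
ρ2 ↔ ρ3
  [ 1  0   1/6  -1  |   8/3 ]
  [ 0  3     0   3  |    -8 ]
  [ 0  0     0   1  |    -4 ]
  [ 0  0  -1/3   0  |  -1/3 ]
ρ2 ← 1/3·ρ2
  [ 1  0   1/6  -1  |   8/3 ]
  [ 0  1     0   1  |  -8/3 ]
  [ 0  0     0   1  |    -4 ]
  [ 0  0  -1/3   0  |  -1/3 ]
ρ3 ↔ ρ4
  [ 1  0   1/6  -1  |   8/3 ]
  [ 0  1     0   1  |  -8/3 ]
  [ 0  0  -1/3   0  |  -1/3 ]
  [ 0  0     0   1  |    -4 ]
ρ3 ← -3·ρ3
  [ 1  0  1/6  -1  |   8/3 ]
  [ 0  1    0   1  |  -8/3 ]
  [ 0  0    1   0  |     1 ]
  [ 0  0    0   1  |    -4 ]
ρ2 ← ρ2 − ρ4
  [ 1  0  1/6  -1  |  8/3 ]
  [ 0  1    0   0  |  4/3 ]
  [ 0  0    1   0  |    1 ]
  [ 0  0    0   1  |   -4 ]
ρ1 ← ρ1 + ρ4
  [ 1  0  1/6  0  |  -4/3 ]
  [ 0  1    0  0  |   4/3 ]
  [ 0  0    1  0  |     1 ]
  [ 0  0    0  1  |    -4 ]
ρ1 ← ρ1 − 1/6·ρ3
  [ 1  0  0  0  |  -3/2 ]
  [ 0  1  0  0  |   4/3 ]
  [ 0  0  1  0  |     1 ]
  [ 0  0  0  1  |    -4 ]
Reading off the last column: u = -3/2, v = 4/3, w = 1, t = -4.

(-3/2, 4/3, 1, -4)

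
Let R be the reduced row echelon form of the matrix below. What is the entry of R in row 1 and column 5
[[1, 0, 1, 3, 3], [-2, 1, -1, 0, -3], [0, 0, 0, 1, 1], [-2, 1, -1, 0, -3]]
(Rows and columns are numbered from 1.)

0

R2 → R2 + 2·R1
  [  1  0   1  3   3 ]
  [  0  1   1  6   3 ]
  [  0  0   0  1   1 ]
  [ -2  1  -1  0  -3 ]
R4 → R4 + 2·R1
  [ 1  0  1  3  3 ]
  [ 0  1  1  6  3 ]
  [ 0  0  0  1  1 ]
  [ 0  1  1  6  3 ]
R4 → R4 − R2
  [ 1  0  1  3  3 ]
  [ 0  1  1  6  3 ]
  [ 0  0  0  1  1 ]
  [ 0  0  0  0  0 ]
R2 → R2 − 6·R3
  [ 1  0  1  3   3 ]
  [ 0  1  1  0  -3 ]
  [ 0  0  0  1   1 ]
  [ 0  0  0  0   0 ]
R1 → R1 − 3·R3
  [ 1  0  1  0   0 ]
  [ 0  1  1  0  -3 ]
  [ 0  0  0  1   1 ]
  [ 0  0  0  0   0 ]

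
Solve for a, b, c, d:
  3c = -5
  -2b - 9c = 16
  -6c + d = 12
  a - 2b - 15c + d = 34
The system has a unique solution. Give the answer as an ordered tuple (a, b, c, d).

Form the augmented matrix and row-reduce:
  [ 0   0    3  0  |  -5 ]
  [ 0  -2   -9  0  |  16 ]
  [ 0   0   -6  1  |  12 ]
  [ 1  -2  -15  1  |  34 ]
Swap r1 and r4.
  [ 1  -2  -15  1  |  34 ]
  [ 0  -2   -9  0  |  16 ]
  [ 0   0   -6  1  |  12 ]
  [ 0   0    3  0  |  -5 ]
Multiply r2 by -1/2.
  [ 1  -2  -15  1  |  34 ]
  [ 0   1  9/2  0  |  -8 ]
  [ 0   0   -6  1  |  12 ]
  [ 0   0    3  0  |  -5 ]
Multiply r3 by -1/6.
  [ 1  -2  -15     1  |  34 ]
  [ 0   1  9/2     0  |  -8 ]
  [ 0   0    1  -1/6  |  -2 ]
  [ 0   0    3     0  |  -5 ]
Subtract 3 times r3 from r4.
  [ 1  -2  -15     1  |  34 ]
  [ 0   1  9/2     0  |  -8 ]
  [ 0   0    1  -1/6  |  -2 ]
  [ 0   0    0   1/2  |   1 ]
Multiply r4 by 2.
  [ 1  -2  -15     1  |  34 ]
  [ 0   1  9/2     0  |  -8 ]
  [ 0   0    1  -1/6  |  -2 ]
  [ 0   0    0     1  |   2 ]
Add 1/6 times r4 to r3.
  [ 1  -2  -15  1  |    34 ]
  [ 0   1  9/2  0  |    -8 ]
  [ 0   0    1  0  |  -5/3 ]
  [ 0   0    0  1  |     2 ]
Subtract r4 from r1.
  [ 1  -2  -15  0  |    32 ]
  [ 0   1  9/2  0  |    -8 ]
  [ 0   0    1  0  |  -5/3 ]
  [ 0   0    0  1  |     2 ]
Subtract 9/2 times r3 from r2.
  [ 1  -2  -15  0  |    32 ]
  [ 0   1    0  0  |  -1/2 ]
  [ 0   0    1  0  |  -5/3 ]
  [ 0   0    0  1  |     2 ]
Add 15 times r3 to r1.
  [ 1  -2  0  0  |     7 ]
  [ 0   1  0  0  |  -1/2 ]
  [ 0   0  1  0  |  -5/3 ]
  [ 0   0  0  1  |     2 ]
Add 2 times r2 to r1.
  [ 1  0  0  0  |     6 ]
  [ 0  1  0  0  |  -1/2 ]
  [ 0  0  1  0  |  -5/3 ]
  [ 0  0  0  1  |     2 ]
Reading off the last column: a = 6, b = -1/2, c = -5/3, d = 2.

(6, -1/2, -5/3, 2)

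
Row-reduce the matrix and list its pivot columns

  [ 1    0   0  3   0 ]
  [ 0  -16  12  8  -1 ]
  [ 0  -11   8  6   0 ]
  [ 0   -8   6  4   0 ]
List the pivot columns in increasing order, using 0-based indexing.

R2 ← -1/16·R2
  [ 1    0     0     3     0 ]
  [ 0    1  -3/4  -1/2  1/16 ]
  [ 0  -11     8     6     0 ]
  [ 0   -8     6     4     0 ]
R3 ← R3 + 11·R2
  [ 1   0     0     3      0 ]
  [ 0   1  -3/4  -1/2   1/16 ]
  [ 0   0  -1/4   1/2  11/16 ]
  [ 0  -8     6     4      0 ]
R4 ← R4 + 8·R2
  [ 1  0     0     3      0 ]
  [ 0  1  -3/4  -1/2   1/16 ]
  [ 0  0  -1/4   1/2  11/16 ]
  [ 0  0     0     0    1/2 ]
R3 ← -4·R3
  [ 1  0     0     3      0 ]
  [ 0  1  -3/4  -1/2   1/16 ]
  [ 0  0     1    -2  -11/4 ]
  [ 0  0     0     0    1/2 ]
R4 ← 2·R4
  [ 1  0     0     3      0 ]
  [ 0  1  -3/4  -1/2   1/16 ]
  [ 0  0     1    -2  -11/4 ]
  [ 0  0     0     0      1 ]
R3 ← R3 + 11/4·R4
  [ 1  0     0     3     0 ]
  [ 0  1  -3/4  -1/2  1/16 ]
  [ 0  0     1    -2     0 ]
  [ 0  0     0     0     1 ]
R2 ← R2 − 1/16·R4
  [ 1  0     0     3  0 ]
  [ 0  1  -3/4  -1/2  0 ]
  [ 0  0     1    -2  0 ]
  [ 0  0     0     0  1 ]
R2 ← R2 + 3/4·R3
  [ 1  0  0   3  0 ]
  [ 0  1  0  -2  0 ]
  [ 0  0  1  -2  0 ]
  [ 0  0  0   0  1 ]
Pivot columns are the columns containing a leading 1.

0, 1, 2, 4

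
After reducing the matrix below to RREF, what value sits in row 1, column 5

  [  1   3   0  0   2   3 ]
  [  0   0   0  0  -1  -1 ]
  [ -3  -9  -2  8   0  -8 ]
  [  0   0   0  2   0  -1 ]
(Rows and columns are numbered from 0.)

ρ3 := ρ3 + 3·ρ1
ρ2 <=> ρ3
ρ2 := -1/2·ρ2
ρ3 <=> ρ4
ρ3 := 1/2·ρ3
ρ4 := -1·ρ4
ρ2 := ρ2 + 3·ρ4
ρ1 := ρ1 − 2·ρ4
ρ2 := ρ2 + 4·ρ3

1/2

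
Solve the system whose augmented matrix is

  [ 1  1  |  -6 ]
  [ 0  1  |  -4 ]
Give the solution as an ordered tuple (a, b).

Subtract ρ2 from ρ1.
  [ 1  0  |  -2 ]
  [ 0  1  |  -4 ]
Reading off the last column: a = -2, b = -4.

(-2, -4)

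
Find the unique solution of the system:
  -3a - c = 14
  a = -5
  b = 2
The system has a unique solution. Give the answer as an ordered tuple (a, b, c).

Form the augmented matrix and row-reduce:
  [ -3  0  -1  |  14 ]
  [  1  0   0  |  -5 ]
  [  0  1   0  |   2 ]
R1 := -1/3·R1
  [ 1  0  1/3  |  -14/3 ]
  [ 1  0    0  |     -5 ]
  [ 0  1    0  |      2 ]
R2 := R2 − R1
  [ 1  0   1/3  |  -14/3 ]
  [ 0  0  -1/3  |   -1/3 ]
  [ 0  1     0  |      2 ]
R2 <=> R3
  [ 1  0   1/3  |  -14/3 ]
  [ 0  1     0  |      2 ]
  [ 0  0  -1/3  |   -1/3 ]
R3 := -3·R3
  [ 1  0  1/3  |  -14/3 ]
  [ 0  1    0  |      2 ]
  [ 0  0    1  |      1 ]
R1 := R1 − 1/3·R3
  [ 1  0  0  |  -5 ]
  [ 0  1  0  |   2 ]
  [ 0  0  1  |   1 ]
Reading off the last column: a = -5, b = 2, c = 1.

(-5, 2, 1)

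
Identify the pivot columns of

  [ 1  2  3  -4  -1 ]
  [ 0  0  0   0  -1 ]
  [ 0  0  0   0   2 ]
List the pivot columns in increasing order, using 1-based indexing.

1, 5

R2 -> -1·R2
  [ 1  2  3  -4  -1 ]
  [ 0  0  0   0   1 ]
  [ 0  0  0   0   2 ]
R3 -> R3 − 2·R2
  [ 1  2  3  -4  -1 ]
  [ 0  0  0   0   1 ]
  [ 0  0  0   0   0 ]
R1 -> R1 + R2
  [ 1  2  3  -4  0 ]
  [ 0  0  0   0  1 ]
  [ 0  0  0   0  0 ]
Pivot columns are the columns containing a leading 1.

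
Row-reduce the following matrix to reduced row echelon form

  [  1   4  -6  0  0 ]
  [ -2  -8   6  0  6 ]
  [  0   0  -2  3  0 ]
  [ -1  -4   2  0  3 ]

[[1, 4, 0, 0, 0], [0, 0, 1, 0, 0], [0, 0, 0, 1, 0], [0, 0, 0, 0, 1]]

r2 → r2 + 2·r1
  [  1   4  -6  0  0 ]
  [  0   0  -6  0  6 ]
  [  0   0  -2  3  0 ]
  [ -1  -4   2  0  3 ]
r4 → r4 + r1
  [ 1  4  -6  0  0 ]
  [ 0  0  -6  0  6 ]
  [ 0  0  -2  3  0 ]
  [ 0  0  -4  0  3 ]
r2 → -1/6·r2
  [ 1  4  -6  0   0 ]
  [ 0  0   1  0  -1 ]
  [ 0  0  -2  3   0 ]
  [ 0  0  -4  0   3 ]
r3 → r3 + 2·r2
  [ 1  4  -6  0   0 ]
  [ 0  0   1  0  -1 ]
  [ 0  0   0  3  -2 ]
  [ 0  0  -4  0   3 ]
r4 → r4 + 4·r2
  [ 1  4  -6  0   0 ]
  [ 0  0   1  0  -1 ]
  [ 0  0   0  3  -2 ]
  [ 0  0   0  0  -1 ]
r3 → 1/3·r3
  [ 1  4  -6  0     0 ]
  [ 0  0   1  0    -1 ]
  [ 0  0   0  1  -2/3 ]
  [ 0  0   0  0    -1 ]
r4 → -1·r4
  [ 1  4  -6  0     0 ]
  [ 0  0   1  0    -1 ]
  [ 0  0   0  1  -2/3 ]
  [ 0  0   0  0     1 ]
r3 → r3 + 2/3·r4
  [ 1  4  -6  0   0 ]
  [ 0  0   1  0  -1 ]
  [ 0  0   0  1   0 ]
  [ 0  0   0  0   1 ]
r2 → r2 + r4
  [ 1  4  -6  0  0 ]
  [ 0  0   1  0  0 ]
  [ 0  0   0  1  0 ]
  [ 0  0   0  0  1 ]
r1 → r1 + 6·r2
  [ 1  4  0  0  0 ]
  [ 0  0  1  0  0 ]
  [ 0  0  0  1  0 ]
  [ 0  0  0  0  1 ]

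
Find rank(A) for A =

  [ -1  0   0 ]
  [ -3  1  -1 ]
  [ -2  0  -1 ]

R1 := -1·R1
  [  1  0   0 ]
  [ -3  1  -1 ]
  [ -2  0  -1 ]
R2 := R2 + 3·R1
  [  1  0   0 ]
  [  0  1  -1 ]
  [ -2  0  -1 ]
R3 := R3 + 2·R1
  [ 1  0   0 ]
  [ 0  1  -1 ]
  [ 0  0  -1 ]
R3 := -1·R3
  [ 1  0   0 ]
  [ 0  1  -1 ]
  [ 0  0   1 ]
R2 := R2 + R3
  [ 1  0  0 ]
  [ 0  1  0 ]
  [ 0  0  1 ]
The reduced form has 3 nonzero rows.

rank = 3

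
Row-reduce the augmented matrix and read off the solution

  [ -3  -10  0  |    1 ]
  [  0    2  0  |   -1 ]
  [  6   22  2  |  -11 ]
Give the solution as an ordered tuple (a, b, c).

R1 ← -1/3·R1
R3 ← R3 − 6·R1
R2 ← 1/2·R2
R3 ← R3 − 2·R2
R3 ← 1/2·R3
R1 ← R1 − 10/3·R2
Reading off the last column: a = 4/3, b = -1/2, c = -4.

(4/3, -1/2, -4)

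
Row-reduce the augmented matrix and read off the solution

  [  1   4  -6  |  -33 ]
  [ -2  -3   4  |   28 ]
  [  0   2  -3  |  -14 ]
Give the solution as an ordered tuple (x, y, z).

(-5, 2, 6)

R2 := R2 + 2·R1
R2 := 1/5·R2
R3 := R3 − 2·R2
R3 := 5·R3
R2 := R2 + 8/5·R3
R1 := R1 + 6·R3
R1 := R1 − 4·R2
Reading off the last column: x = -5, y = 2, z = 6.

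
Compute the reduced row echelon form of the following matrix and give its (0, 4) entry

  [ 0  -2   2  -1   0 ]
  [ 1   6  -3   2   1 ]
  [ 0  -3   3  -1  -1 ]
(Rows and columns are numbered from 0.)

r1 <-> r2
r2 -> -1/2·r2
r3 -> r3 + 3·r2
r3 -> 2·r3
r2 -> r2 − 1/2·r3
r1 -> r1 − 2·r3
r1 -> r1 − 6·r2

-1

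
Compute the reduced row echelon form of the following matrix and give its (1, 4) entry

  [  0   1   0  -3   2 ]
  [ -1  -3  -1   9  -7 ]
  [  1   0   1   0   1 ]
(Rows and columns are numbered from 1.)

R1 <-> R2
  [ -1  -3  -1   9  -7 ]
  [  0   1   0  -3   2 ]
  [  1   0   1   0   1 ]
R1 := -1·R1
  [ 1  3  1  -9  7 ]
  [ 0  1  0  -3  2 ]
  [ 1  0  1   0  1 ]
R3 := R3 − R1
  [ 1   3  1  -9   7 ]
  [ 0   1  0  -3   2 ]
  [ 0  -3  0   9  -6 ]
R3 := R3 + 3·R2
  [ 1  3  1  -9  7 ]
  [ 0  1  0  -3  2 ]
  [ 0  0  0   0  0 ]
R1 := R1 − 3·R2
  [ 1  0  1   0  1 ]
  [ 0  1  0  -3  2 ]
  [ 0  0  0   0  0 ]

0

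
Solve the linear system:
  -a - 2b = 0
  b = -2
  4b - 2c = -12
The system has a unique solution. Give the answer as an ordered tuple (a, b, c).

Form the augmented matrix and row-reduce:
  [ -1  -2   0  |    0 ]
  [  0   1   0  |   -2 ]
  [  0   4  -2  |  -12 ]
Multiply R1 by -1.
  [ 1  2   0  |    0 ]
  [ 0  1   0  |   -2 ]
  [ 0  4  -2  |  -12 ]
Subtract 4 times R2 from R3.
  [ 1  2   0  |   0 ]
  [ 0  1   0  |  -2 ]
  [ 0  0  -2  |  -4 ]
Multiply R3 by -1/2.
  [ 1  2  0  |   0 ]
  [ 0  1  0  |  -2 ]
  [ 0  0  1  |   2 ]
Subtract 2 times R2 from R1.
  [ 1  0  0  |   4 ]
  [ 0  1  0  |  -2 ]
  [ 0  0  1  |   2 ]
Reading off the last column: a = 4, b = -2, c = 2.

(4, -2, 2)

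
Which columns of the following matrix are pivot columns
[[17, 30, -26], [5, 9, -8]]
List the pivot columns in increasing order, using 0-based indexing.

0, 1

ρ1 -> 1/17·ρ1
  [ 1  30/17  -26/17 ]
  [ 5      9      -8 ]
ρ2 -> ρ2 − 5·ρ1
  [ 1  30/17  -26/17 ]
  [ 0   3/17   -6/17 ]
ρ2 -> 17/3·ρ2
  [ 1  30/17  -26/17 ]
  [ 0      1      -2 ]
ρ1 -> ρ1 − 30/17·ρ2
  [ 1  0   2 ]
  [ 0  1  -2 ]
Pivot columns are the columns containing a leading 1.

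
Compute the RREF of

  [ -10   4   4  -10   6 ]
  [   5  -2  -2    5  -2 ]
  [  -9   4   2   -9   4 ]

r1 := -1/10·r1
  [  1  -2/5  -2/5   1  -3/5 ]
  [  5    -2    -2   5    -2 ]
  [ -9     4     2  -9     4 ]
r2 := r2 − 5·r1
  [  1  -2/5  -2/5   1  -3/5 ]
  [  0     0     0   0     1 ]
  [ -9     4     2  -9     4 ]
r3 := r3 + 9·r1
  [ 1  -2/5  -2/5  1  -3/5 ]
  [ 0     0     0  0     1 ]
  [ 0   2/5  -8/5  0  -7/5 ]
r2 <-> r3
  [ 1  -2/5  -2/5  1  -3/5 ]
  [ 0   2/5  -8/5  0  -7/5 ]
  [ 0     0     0  0     1 ]
r2 := 5/2·r2
  [ 1  -2/5  -2/5  1  -3/5 ]
  [ 0     1    -4  0  -7/2 ]
  [ 0     0     0  0     1 ]
r2 := r2 + 7/2·r3
  [ 1  -2/5  -2/5  1  -3/5 ]
  [ 0     1    -4  0     0 ]
  [ 0     0     0  0     1 ]
r1 := r1 + 3/5·r3
  [ 1  -2/5  -2/5  1  0 ]
  [ 0     1    -4  0  0 ]
  [ 0     0     0  0  1 ]
r1 := r1 + 2/5·r2
  [ 1  0  -2  1  0 ]
  [ 0  1  -4  0  0 ]
  [ 0  0   0  0  1 ]

[[1, 0, -2, 1, 0], [0, 1, -4, 0, 0], [0, 0, 0, 0, 1]]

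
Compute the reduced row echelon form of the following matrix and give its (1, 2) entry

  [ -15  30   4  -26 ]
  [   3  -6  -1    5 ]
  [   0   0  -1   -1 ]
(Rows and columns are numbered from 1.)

r1 -> -1/15·r1
  [ 1  -2  -4/15  26/15 ]
  [ 3  -6     -1      5 ]
  [ 0   0     -1     -1 ]
r2 -> r2 − 3·r1
  [ 1  -2  -4/15  26/15 ]
  [ 0   0   -1/5   -1/5 ]
  [ 0   0     -1     -1 ]
r2 -> -5·r2
  [ 1  -2  -4/15  26/15 ]
  [ 0   0      1      1 ]
  [ 0   0     -1     -1 ]
r3 -> r3 + r2
  [ 1  -2  -4/15  26/15 ]
  [ 0   0      1      1 ]
  [ 0   0      0      0 ]
r1 -> r1 + 4/15·r2
  [ 1  -2  0  2 ]
  [ 0   0  1  1 ]
  [ 0   0  0  0 ]

-2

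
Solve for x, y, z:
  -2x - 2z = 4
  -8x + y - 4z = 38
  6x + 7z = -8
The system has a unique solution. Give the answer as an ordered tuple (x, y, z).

(-6, 6, 4)

Form the augmented matrix and row-reduce:
  [ -2  0  -2  |   4 ]
  [ -8  1  -4  |  38 ]
  [  6  0   7  |  -8 ]
R1 -> -1/2·R1
  [  1  0   1  |  -2 ]
  [ -8  1  -4  |  38 ]
  [  6  0   7  |  -8 ]
R2 -> R2 + 8·R1
  [ 1  0  1  |  -2 ]
  [ 0  1  4  |  22 ]
  [ 6  0  7  |  -8 ]
R3 -> R3 − 6·R1
  [ 1  0  1  |  -2 ]
  [ 0  1  4  |  22 ]
  [ 0  0  1  |   4 ]
R2 -> R2 − 4·R3
  [ 1  0  1  |  -2 ]
  [ 0  1  0  |   6 ]
  [ 0  0  1  |   4 ]
R1 -> R1 − R3
  [ 1  0  0  |  -6 ]
  [ 0  1  0  |   6 ]
  [ 0  0  1  |   4 ]
Reading off the last column: x = -6, y = 6, z = 4.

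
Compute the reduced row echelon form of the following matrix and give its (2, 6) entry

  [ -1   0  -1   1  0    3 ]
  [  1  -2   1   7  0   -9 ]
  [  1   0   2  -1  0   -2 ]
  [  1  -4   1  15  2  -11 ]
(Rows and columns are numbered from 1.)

R1 ← -1·R1
  [ 1   0  1  -1  0   -3 ]
  [ 1  -2  1   7  0   -9 ]
  [ 1   0  2  -1  0   -2 ]
  [ 1  -4  1  15  2  -11 ]
R2 ← R2 − R1
  [ 1   0  1  -1  0   -3 ]
  [ 0  -2  0   8  0   -6 ]
  [ 1   0  2  -1  0   -2 ]
  [ 1  -4  1  15  2  -11 ]
R3 ← R3 − R1
  [ 1   0  1  -1  0   -3 ]
  [ 0  -2  0   8  0   -6 ]
  [ 0   0  1   0  0    1 ]
  [ 1  -4  1  15  2  -11 ]
R4 ← R4 − R1
  [ 1   0  1  -1  0  -3 ]
  [ 0  -2  0   8  0  -6 ]
  [ 0   0  1   0  0   1 ]
  [ 0  -4  0  16  2  -8 ]
R2 ← -1/2·R2
  [ 1   0  1  -1  0  -3 ]
  [ 0   1  0  -4  0   3 ]
  [ 0   0  1   0  0   1 ]
  [ 0  -4  0  16  2  -8 ]
R4 ← R4 + 4·R2
  [ 1  0  1  -1  0  -3 ]
  [ 0  1  0  -4  0   3 ]
  [ 0  0  1   0  0   1 ]
  [ 0  0  0   0  2   4 ]
R4 ← 1/2·R4
  [ 1  0  1  -1  0  -3 ]
  [ 0  1  0  -4  0   3 ]
  [ 0  0  1   0  0   1 ]
  [ 0  0  0   0  1   2 ]
R1 ← R1 − R3
  [ 1  0  0  -1  0  -4 ]
  [ 0  1  0  -4  0   3 ]
  [ 0  0  1   0  0   1 ]
  [ 0  0  0   0  1   2 ]

3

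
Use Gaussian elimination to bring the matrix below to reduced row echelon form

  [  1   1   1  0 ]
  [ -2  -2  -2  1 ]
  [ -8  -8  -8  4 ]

ρ2 → ρ2 + 2·ρ1
  [  1   1   1  0 ]
  [  0   0   0  1 ]
  [ -8  -8  -8  4 ]
ρ3 → ρ3 + 8·ρ1
  [ 1  1  1  0 ]
  [ 0  0  0  1 ]
  [ 0  0  0  4 ]
ρ3 → ρ3 − 4·ρ2
  [ 1  1  1  0 ]
  [ 0  0  0  1 ]
  [ 0  0  0  0 ]

[[1, 1, 1, 0], [0, 0, 0, 1], [0, 0, 0, 0]]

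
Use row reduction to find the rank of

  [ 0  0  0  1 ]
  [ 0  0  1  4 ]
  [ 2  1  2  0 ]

rank = 3

r1 ↔ r3
  [ 2  1  2  0 ]
  [ 0  0  1  4 ]
  [ 0  0  0  1 ]
r1 := 1/2·r1
  [ 1  1/2  1  0 ]
  [ 0    0  1  4 ]
  [ 0    0  0  1 ]
r2 := r2 − 4·r3
  [ 1  1/2  1  0 ]
  [ 0    0  1  0 ]
  [ 0    0  0  1 ]
r1 := r1 − r2
  [ 1  1/2  0  0 ]
  [ 0    0  1  0 ]
  [ 0    0  0  1 ]
The reduced form has 3 nonzero rows.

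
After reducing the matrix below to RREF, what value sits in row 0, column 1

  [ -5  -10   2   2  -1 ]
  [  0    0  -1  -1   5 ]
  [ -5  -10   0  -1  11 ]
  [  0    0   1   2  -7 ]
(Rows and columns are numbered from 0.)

r1 ← -1/5·r1
  [  1    2  -2/5  -2/5  1/5 ]
  [  0    0    -1    -1    5 ]
  [ -5  -10     0    -1   11 ]
  [  0    0     1     2   -7 ]
r3 ← r3 + 5·r1
  [ 1  2  -2/5  -2/5  1/5 ]
  [ 0  0    -1    -1    5 ]
  [ 0  0    -2    -3   12 ]
  [ 0  0     1     2   -7 ]
r2 ← -1·r2
  [ 1  2  -2/5  -2/5  1/5 ]
  [ 0  0     1     1   -5 ]
  [ 0  0    -2    -3   12 ]
  [ 0  0     1     2   -7 ]
r3 ← r3 + 2·r2
  [ 1  2  -2/5  -2/5  1/5 ]
  [ 0  0     1     1   -5 ]
  [ 0  0     0    -1    2 ]
  [ 0  0     1     2   -7 ]
r4 ← r4 − r2
  [ 1  2  -2/5  -2/5  1/5 ]
  [ 0  0     1     1   -5 ]
  [ 0  0     0    -1    2 ]
  [ 0  0     0     1   -2 ]
r3 ← -1·r3
  [ 1  2  -2/5  -2/5  1/5 ]
  [ 0  0     1     1   -5 ]
  [ 0  0     0     1   -2 ]
  [ 0  0     0     1   -2 ]
r4 ← r4 − r3
  [ 1  2  -2/5  -2/5  1/5 ]
  [ 0  0     1     1   -5 ]
  [ 0  0     0     1   -2 ]
  [ 0  0     0     0    0 ]
r2 ← r2 − r3
  [ 1  2  -2/5  -2/5  1/5 ]
  [ 0  0     1     0   -3 ]
  [ 0  0     0     1   -2 ]
  [ 0  0     0     0    0 ]
r1 ← r1 + 2/5·r3
  [ 1  2  -2/5  0  -3/5 ]
  [ 0  0     1  0    -3 ]
  [ 0  0     0  1    -2 ]
  [ 0  0     0  0     0 ]
r1 ← r1 + 2/5·r2
  [ 1  2  0  0  -9/5 ]
  [ 0  0  1  0    -3 ]
  [ 0  0  0  1    -2 ]
  [ 0  0  0  0     0 ]

2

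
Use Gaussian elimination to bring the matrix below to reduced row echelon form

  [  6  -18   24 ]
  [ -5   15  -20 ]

R1 -> 1/6·R1
R2 -> R2 + 5·R1

[[1, -3, 4], [0, 0, 0]]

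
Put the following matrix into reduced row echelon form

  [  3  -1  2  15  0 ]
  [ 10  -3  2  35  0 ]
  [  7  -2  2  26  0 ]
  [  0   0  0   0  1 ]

[[1, 0, 0, 2, 0], [0, 1, 0, -3, 0], [0, 0, 1, 3, 0], [0, 0, 0, 0, 1]]

R1 → 1/3·R1
  [  1  -1/3  2/3   5  0 ]
  [ 10    -3    2  35  0 ]
  [  7    -2    2  26  0 ]
  [  0     0    0   0  1 ]
R2 → R2 − 10·R1
  [ 1  -1/3    2/3    5  0 ]
  [ 0   1/3  -14/3  -15  0 ]
  [ 7    -2      2   26  0 ]
  [ 0     0      0    0  1 ]
R3 → R3 − 7·R1
  [ 1  -1/3    2/3    5  0 ]
  [ 0   1/3  -14/3  -15  0 ]
  [ 0   1/3   -8/3   -9  0 ]
  [ 0     0      0    0  1 ]
R2 → 3·R2
  [ 1  -1/3   2/3    5  0 ]
  [ 0     1   -14  -45  0 ]
  [ 0   1/3  -8/3   -9  0 ]
  [ 0     0     0    0  1 ]
R3 → R3 − 1/3·R2
  [ 1  -1/3  2/3    5  0 ]
  [ 0     1  -14  -45  0 ]
  [ 0     0    2    6  0 ]
  [ 0     0    0    0  1 ]
R3 → 1/2·R3
  [ 1  -1/3  2/3    5  0 ]
  [ 0     1  -14  -45  0 ]
  [ 0     0    1    3  0 ]
  [ 0     0    0    0  1 ]
R2 → R2 + 14·R3
  [ 1  -1/3  2/3   5  0 ]
  [ 0     1    0  -3  0 ]
  [ 0     0    1   3  0 ]
  [ 0     0    0   0  1 ]
R1 → R1 − 2/3·R3
  [ 1  -1/3  0   3  0 ]
  [ 0     1  0  -3  0 ]
  [ 0     0  1   3  0 ]
  [ 0     0  0   0  1 ]
R1 → R1 + 1/3·R2
  [ 1  0  0   2  0 ]
  [ 0  1  0  -3  0 ]
  [ 0  0  1   3  0 ]
  [ 0  0  0   0  1 ]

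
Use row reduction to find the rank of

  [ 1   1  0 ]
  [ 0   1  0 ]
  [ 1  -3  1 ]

rank = 3

Subtract R1 from R3.
  [ 1   1  0 ]
  [ 0   1  0 ]
  [ 0  -4  1 ]
Add 4 times R2 to R3.
  [ 1  1  0 ]
  [ 0  1  0 ]
  [ 0  0  1 ]
Subtract R2 from R1.
  [ 1  0  0 ]
  [ 0  1  0 ]
  [ 0  0  1 ]
The reduced form has 3 nonzero rows.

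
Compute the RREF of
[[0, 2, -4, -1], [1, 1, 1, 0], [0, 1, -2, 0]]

r1 <-> r2
  [ 1  1   1   0 ]
  [ 0  2  -4  -1 ]
  [ 0  1  -2   0 ]
r2 ← 1/2·r2
  [ 1  1   1     0 ]
  [ 0  1  -2  -1/2 ]
  [ 0  1  -2     0 ]
r3 ← r3 − r2
  [ 1  1   1     0 ]
  [ 0  1  -2  -1/2 ]
  [ 0  0   0   1/2 ]
r3 ← 2·r3
  [ 1  1   1     0 ]
  [ 0  1  -2  -1/2 ]
  [ 0  0   0     1 ]
r2 ← r2 + 1/2·r3
  [ 1  1   1  0 ]
  [ 0  1  -2  0 ]
  [ 0  0   0  1 ]
r1 ← r1 − r2
  [ 1  0   3  0 ]
  [ 0  1  -2  0 ]
  [ 0  0   0  1 ]

[[1, 0, 3, 0], [0, 1, -2, 0], [0, 0, 0, 1]]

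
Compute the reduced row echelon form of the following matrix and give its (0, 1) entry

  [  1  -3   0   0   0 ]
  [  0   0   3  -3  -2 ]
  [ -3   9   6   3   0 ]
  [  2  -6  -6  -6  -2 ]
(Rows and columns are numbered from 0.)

r3 → r3 + 3·r1
r4 → r4 − 2·r1
r2 → 1/3·r2
r3 → r3 − 6·r2
r4 → r4 + 6·r2
r3 → 1/9·r3
r4 → r4 + 12·r3
r4 → -3/2·r4
r3 → r3 − 4/9·r4
r2 → r2 + 2/3·r4
r2 → r2 + r3

-3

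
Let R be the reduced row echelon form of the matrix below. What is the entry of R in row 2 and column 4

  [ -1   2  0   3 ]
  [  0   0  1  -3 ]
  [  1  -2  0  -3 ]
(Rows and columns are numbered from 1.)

-3

R1 -> -1·R1
  [ 1  -2  0  -3 ]
  [ 0   0  1  -3 ]
  [ 1  -2  0  -3 ]
R3 -> R3 − R1
  [ 1  -2  0  -3 ]
  [ 0   0  1  -3 ]
  [ 0   0  0   0 ]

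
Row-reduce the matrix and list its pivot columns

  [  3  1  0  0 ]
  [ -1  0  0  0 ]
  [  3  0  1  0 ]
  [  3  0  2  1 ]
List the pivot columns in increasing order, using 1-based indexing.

ρ1 := 1/3·ρ1
  [  1  1/3  0  0 ]
  [ -1    0  0  0 ]
  [  3    0  1  0 ]
  [  3    0  2  1 ]
ρ2 := ρ2 + ρ1
  [ 1  1/3  0  0 ]
  [ 0  1/3  0  0 ]
  [ 3    0  1  0 ]
  [ 3    0  2  1 ]
ρ3 := ρ3 − 3·ρ1
  [ 1  1/3  0  0 ]
  [ 0  1/3  0  0 ]
  [ 0   -1  1  0 ]
  [ 3    0  2  1 ]
ρ4 := ρ4 − 3·ρ1
  [ 1  1/3  0  0 ]
  [ 0  1/3  0  0 ]
  [ 0   -1  1  0 ]
  [ 0   -1  2  1 ]
ρ2 := 3·ρ2
  [ 1  1/3  0  0 ]
  [ 0    1  0  0 ]
  [ 0   -1  1  0 ]
  [ 0   -1  2  1 ]
ρ3 := ρ3 + ρ2
  [ 1  1/3  0  0 ]
  [ 0    1  0  0 ]
  [ 0    0  1  0 ]
  [ 0   -1  2  1 ]
ρ4 := ρ4 + ρ2
  [ 1  1/3  0  0 ]
  [ 0    1  0  0 ]
  [ 0    0  1  0 ]
  [ 0    0  2  1 ]
ρ4 := ρ4 − 2·ρ3
  [ 1  1/3  0  0 ]
  [ 0    1  0  0 ]
  [ 0    0  1  0 ]
  [ 0    0  0  1 ]
ρ1 := ρ1 − 1/3·ρ2
  [ 1  0  0  0 ]
  [ 0  1  0  0 ]
  [ 0  0  1  0 ]
  [ 0  0  0  1 ]
Pivot columns are the columns containing a leading 1.

1, 2, 3, 4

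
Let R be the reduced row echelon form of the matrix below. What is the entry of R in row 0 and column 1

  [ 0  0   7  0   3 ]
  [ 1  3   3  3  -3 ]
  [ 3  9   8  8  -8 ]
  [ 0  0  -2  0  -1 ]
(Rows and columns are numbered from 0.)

3

Swap R1 and R2.
Subtract 3 times R1 from R3.
Multiply R2 by 1/7.
Add R2 to R3.
Add 2 times R2 to R4.
Multiply R3 by -1.
Multiply R4 by -7.
Add 10/7 times R4 to R3.
Subtract 3/7 times R4 from R2.
Add 3 times R4 to R1.
Subtract 3 times R3 from R1.
Subtract 3 times R2 from R1.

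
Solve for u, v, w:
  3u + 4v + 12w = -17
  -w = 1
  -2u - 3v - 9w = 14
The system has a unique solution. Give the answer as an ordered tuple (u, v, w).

(5, -5, -1)

Form the augmented matrix and row-reduce:
  [  3   4  12  |  -17 ]
  [  0   0  -1  |    1 ]
  [ -2  -3  -9  |   14 ]
R1 := 1/3·R1
  [  1  4/3   4  |  -17/3 ]
  [  0    0  -1  |      1 ]
  [ -2   -3  -9  |     14 ]
R3 := R3 + 2·R1
  [ 1   4/3   4  |  -17/3 ]
  [ 0     0  -1  |      1 ]
  [ 0  -1/3  -1  |    8/3 ]
R2 <=> R3
  [ 1   4/3   4  |  -17/3 ]
  [ 0  -1/3  -1  |    8/3 ]
  [ 0     0  -1  |      1 ]
R2 := -3·R2
  [ 1  4/3   4  |  -17/3 ]
  [ 0    1   3  |     -8 ]
  [ 0    0  -1  |      1 ]
R3 := -1·R3
  [ 1  4/3  4  |  -17/3 ]
  [ 0    1  3  |     -8 ]
  [ 0    0  1  |     -1 ]
R2 := R2 − 3·R3
  [ 1  4/3  4  |  -17/3 ]
  [ 0    1  0  |     -5 ]
  [ 0    0  1  |     -1 ]
R1 := R1 − 4·R3
  [ 1  4/3  0  |  -5/3 ]
  [ 0    1  0  |    -5 ]
  [ 0    0  1  |    -1 ]
R1 := R1 − 4/3·R2
  [ 1  0  0  |   5 ]
  [ 0  1  0  |  -5 ]
  [ 0  0  1  |  -1 ]
Reading off the last column: u = 5, v = -5, w = -1.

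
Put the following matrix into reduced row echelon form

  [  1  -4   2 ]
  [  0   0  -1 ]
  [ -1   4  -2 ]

[[1, -4, 0], [0, 0, 1], [0, 0, 0]]

Add R1 to R3.
  [ 1  -4   2 ]
  [ 0   0  -1 ]
  [ 0   0   0 ]
Multiply R2 by -1.
  [ 1  -4  2 ]
  [ 0   0  1 ]
  [ 0   0  0 ]
Subtract 2 times R2 from R1.
  [ 1  -4  0 ]
  [ 0   0  1 ]
  [ 0   0  0 ]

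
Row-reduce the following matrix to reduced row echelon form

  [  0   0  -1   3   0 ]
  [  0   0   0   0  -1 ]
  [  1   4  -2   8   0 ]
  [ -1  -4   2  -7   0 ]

R1 <-> R3
  [  1   4  -2   8   0 ]
  [  0   0   0   0  -1 ]
  [  0   0  -1   3   0 ]
  [ -1  -4   2  -7   0 ]
R4 ← R4 + R1
  [ 1  4  -2  8   0 ]
  [ 0  0   0  0  -1 ]
  [ 0  0  -1  3   0 ]
  [ 0  0   0  1   0 ]
R2 <-> R3
  [ 1  4  -2  8   0 ]
  [ 0  0  -1  3   0 ]
  [ 0  0   0  0  -1 ]
  [ 0  0   0  1   0 ]
R2 ← -1·R2
  [ 1  4  -2   8   0 ]
  [ 0  0   1  -3   0 ]
  [ 0  0   0   0  -1 ]
  [ 0  0   0   1   0 ]
R3 <-> R4
  [ 1  4  -2   8   0 ]
  [ 0  0   1  -3   0 ]
  [ 0  0   0   1   0 ]
  [ 0  0   0   0  -1 ]
R4 ← -1·R4
  [ 1  4  -2   8  0 ]
  [ 0  0   1  -3  0 ]
  [ 0  0   0   1  0 ]
  [ 0  0   0   0  1 ]
R2 ← R2 + 3·R3
  [ 1  4  -2  8  0 ]
  [ 0  0   1  0  0 ]
  [ 0  0   0  1  0 ]
  [ 0  0   0  0  1 ]
R1 ← R1 − 8·R3
  [ 1  4  -2  0  0 ]
  [ 0  0   1  0  0 ]
  [ 0  0   0  1  0 ]
  [ 0  0   0  0  1 ]
R1 ← R1 + 2·R2
  [ 1  4  0  0  0 ]
  [ 0  0  1  0  0 ]
  [ 0  0  0  1  0 ]
  [ 0  0  0  0  1 ]

[[1, 4, 0, 0, 0], [0, 0, 1, 0, 0], [0, 0, 0, 1, 0], [0, 0, 0, 0, 1]]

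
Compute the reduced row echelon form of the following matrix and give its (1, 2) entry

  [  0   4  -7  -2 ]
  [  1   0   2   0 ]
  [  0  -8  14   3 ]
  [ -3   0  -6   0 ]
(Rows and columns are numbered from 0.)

R1 ↔ R2
  [  1   0   2   0 ]
  [  0   4  -7  -2 ]
  [  0  -8  14   3 ]
  [ -3   0  -6   0 ]
R4 → R4 + 3·R1
  [ 1   0   2   0 ]
  [ 0   4  -7  -2 ]
  [ 0  -8  14   3 ]
  [ 0   0   0   0 ]
R2 → 1/4·R2
  [ 1   0     2     0 ]
  [ 0   1  -7/4  -1/2 ]
  [ 0  -8    14     3 ]
  [ 0   0     0     0 ]
R3 → R3 + 8·R2
  [ 1  0     2     0 ]
  [ 0  1  -7/4  -1/2 ]
  [ 0  0     0    -1 ]
  [ 0  0     0     0 ]
R3 → -1·R3
  [ 1  0     2     0 ]
  [ 0  1  -7/4  -1/2 ]
  [ 0  0     0     1 ]
  [ 0  0     0     0 ]
R2 → R2 + 1/2·R3
  [ 1  0     2  0 ]
  [ 0  1  -7/4  0 ]
  [ 0  0     0  1 ]
  [ 0  0     0  0 ]

-7/4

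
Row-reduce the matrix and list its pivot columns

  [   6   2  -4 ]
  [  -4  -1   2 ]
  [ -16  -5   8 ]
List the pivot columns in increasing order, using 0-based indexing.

0, 1, 2

Multiply r1 by 1/6.
Add 4 times r1 to r2.
Add 16 times r1 to r3.
Multiply r2 by 3.
Subtract 1/3 times r2 from r3.
Multiply r3 by -1/2.
Add 2 times r3 to r2.
Add 2/3 times r3 to r1.
Subtract 1/3 times r2 from r1.
Pivot columns are the columns containing a leading 1.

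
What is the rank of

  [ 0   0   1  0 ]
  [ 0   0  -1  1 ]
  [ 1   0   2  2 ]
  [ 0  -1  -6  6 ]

Swap r1 and r3.
  [ 1   0   2  2 ]
  [ 0   0  -1  1 ]
  [ 0   0   1  0 ]
  [ 0  -1  -6  6 ]
Swap r2 and r4.
  [ 1   0   2  2 ]
  [ 0  -1  -6  6 ]
  [ 0   0   1  0 ]
  [ 0   0  -1  1 ]
Multiply r2 by -1.
  [ 1  0   2   2 ]
  [ 0  1   6  -6 ]
  [ 0  0   1   0 ]
  [ 0  0  -1   1 ]
Add r3 to r4.
  [ 1  0  2   2 ]
  [ 0  1  6  -6 ]
  [ 0  0  1   0 ]
  [ 0  0  0   1 ]
Add 6 times r4 to r2.
  [ 1  0  2  2 ]
  [ 0  1  6  0 ]
  [ 0  0  1  0 ]
  [ 0  0  0  1 ]
Subtract 2 times r4 from r1.
  [ 1  0  2  0 ]
  [ 0  1  6  0 ]
  [ 0  0  1  0 ]
  [ 0  0  0  1 ]
Subtract 6 times r3 from r2.
  [ 1  0  2  0 ]
  [ 0  1  0  0 ]
  [ 0  0  1  0 ]
  [ 0  0  0  1 ]
Subtract 2 times r3 from r1.
  [ 1  0  0  0 ]
  [ 0  1  0  0 ]
  [ 0  0  1  0 ]
  [ 0  0  0  1 ]
The reduced form has 4 nonzero rows.

rank = 4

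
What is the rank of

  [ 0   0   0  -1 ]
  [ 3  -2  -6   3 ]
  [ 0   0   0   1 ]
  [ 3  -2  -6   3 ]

R1 ↔ R2
R1 ← 1/3·R1
R4 ← R4 − 3·R1
R2 ← -1·R2
R3 ← R3 − R2
R1 ← R1 − R2
The reduced form has 2 nonzero rows.

rank = 2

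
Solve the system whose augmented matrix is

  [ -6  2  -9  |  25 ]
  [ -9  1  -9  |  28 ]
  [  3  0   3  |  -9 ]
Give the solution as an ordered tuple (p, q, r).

r1 := -1/6·r1
  [  1  -1/3  3/2  |  -25/6 ]
  [ -9     1   -9  |     28 ]
  [  3     0    3  |     -9 ]
r2 := r2 + 9·r1
  [ 1  -1/3  3/2  |  -25/6 ]
  [ 0    -2  9/2  |  -19/2 ]
  [ 3     0    3  |     -9 ]
r3 := r3 − 3·r1
  [ 1  -1/3   3/2  |  -25/6 ]
  [ 0    -2   9/2  |  -19/2 ]
  [ 0     1  -3/2  |    7/2 ]
r2 := -1/2·r2
  [ 1  -1/3   3/2  |  -25/6 ]
  [ 0     1  -9/4  |   19/4 ]
  [ 0     1  -3/2  |    7/2 ]
r3 := r3 − r2
  [ 1  -1/3   3/2  |  -25/6 ]
  [ 0     1  -9/4  |   19/4 ]
  [ 0     0   3/4  |   -5/4 ]
r3 := 4/3·r3
  [ 1  -1/3   3/2  |  -25/6 ]
  [ 0     1  -9/4  |   19/4 ]
  [ 0     0     1  |   -5/3 ]
r2 := r2 + 9/4·r3
  [ 1  -1/3  3/2  |  -25/6 ]
  [ 0     1    0  |      1 ]
  [ 0     0    1  |   -5/3 ]
r1 := r1 − 3/2·r3
  [ 1  -1/3  0  |  -5/3 ]
  [ 0     1  0  |     1 ]
  [ 0     0  1  |  -5/3 ]
r1 := r1 + 1/3·r2
  [ 1  0  0  |  -4/3 ]
  [ 0  1  0  |     1 ]
  [ 0  0  1  |  -5/3 ]
Reading off the last column: p = -4/3, q = 1, r = -5/3.

(-4/3, 1, -5/3)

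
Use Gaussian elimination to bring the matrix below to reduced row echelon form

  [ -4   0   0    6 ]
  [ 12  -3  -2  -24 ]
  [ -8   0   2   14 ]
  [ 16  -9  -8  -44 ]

[[1, 0, 0, -3/2], [0, 1, 0, 4/3], [0, 0, 1, 1], [0, 0, 0, 0]]

R1 → -1/4·R1
  [  1   0   0  -3/2 ]
  [ 12  -3  -2   -24 ]
  [ -8   0   2    14 ]
  [ 16  -9  -8   -44 ]
R2 → R2 − 12·R1
  [  1   0   0  -3/2 ]
  [  0  -3  -2    -6 ]
  [ -8   0   2    14 ]
  [ 16  -9  -8   -44 ]
R3 → R3 + 8·R1
  [  1   0   0  -3/2 ]
  [  0  -3  -2    -6 ]
  [  0   0   2     2 ]
  [ 16  -9  -8   -44 ]
R4 → R4 − 16·R1
  [ 1   0   0  -3/2 ]
  [ 0  -3  -2    -6 ]
  [ 0   0   2     2 ]
  [ 0  -9  -8   -20 ]
R2 → -1/3·R2
  [ 1   0    0  -3/2 ]
  [ 0   1  2/3     2 ]
  [ 0   0    2     2 ]
  [ 0  -9   -8   -20 ]
R4 → R4 + 9·R2
  [ 1  0    0  -3/2 ]
  [ 0  1  2/3     2 ]
  [ 0  0    2     2 ]
  [ 0  0   -2    -2 ]
R3 → 1/2·R3
  [ 1  0    0  -3/2 ]
  [ 0  1  2/3     2 ]
  [ 0  0    1     1 ]
  [ 0  0   -2    -2 ]
R4 → R4 + 2·R3
  [ 1  0    0  -3/2 ]
  [ 0  1  2/3     2 ]
  [ 0  0    1     1 ]
  [ 0  0    0     0 ]
R2 → R2 − 2/3·R3
  [ 1  0  0  -3/2 ]
  [ 0  1  0   4/3 ]
  [ 0  0  1     1 ]
  [ 0  0  0     0 ]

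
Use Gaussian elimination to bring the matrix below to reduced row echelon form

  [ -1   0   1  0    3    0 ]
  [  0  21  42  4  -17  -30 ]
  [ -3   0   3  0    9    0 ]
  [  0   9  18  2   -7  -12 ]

[[1, 0, -1, 0, -3, 0], [0, 1, 2, 0, -1, -2], [0, 0, 0, 1, 1, 3], [0, 0, 0, 0, 0, 0]]

Multiply ρ1 by -1.
Add 3 times ρ1 to ρ3.
Multiply ρ2 by 1/21.
Subtract 9 times ρ2 from ρ4.
Swap ρ3 and ρ4.
Multiply ρ3 by 7/2.
Subtract 4/21 times ρ3 from ρ2.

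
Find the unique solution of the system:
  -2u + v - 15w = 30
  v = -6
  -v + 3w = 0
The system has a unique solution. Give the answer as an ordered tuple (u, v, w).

Form the augmented matrix and row-reduce:
  [ -2   1  -15  |  30 ]
  [  0   1    0  |  -6 ]
  [  0  -1    3  |   0 ]
R1 := -1/2·R1
  [ 1  -1/2  15/2  |  -15 ]
  [ 0     1     0  |   -6 ]
  [ 0    -1     3  |    0 ]
R3 := R3 + R2
  [ 1  -1/2  15/2  |  -15 ]
  [ 0     1     0  |   -6 ]
  [ 0     0     3  |   -6 ]
R3 := 1/3·R3
  [ 1  -1/2  15/2  |  -15 ]
  [ 0     1     0  |   -6 ]
  [ 0     0     1  |   -2 ]
R1 := R1 − 15/2·R3
  [ 1  -1/2  0  |   0 ]
  [ 0     1  0  |  -6 ]
  [ 0     0  1  |  -2 ]
R1 := R1 + 1/2·R2
  [ 1  0  0  |  -3 ]
  [ 0  1  0  |  -6 ]
  [ 0  0  1  |  -2 ]
Reading off the last column: u = -3, v = -6, w = -2.

(-3, -6, -2)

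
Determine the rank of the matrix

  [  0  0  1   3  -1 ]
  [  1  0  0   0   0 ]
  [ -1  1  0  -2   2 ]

ρ1 <-> ρ2
  [  1  0  0   0   0 ]
  [  0  0  1   3  -1 ]
  [ -1  1  0  -2   2 ]
ρ3 := ρ3 + ρ1
  [ 1  0  0   0   0 ]
  [ 0  0  1   3  -1 ]
  [ 0  1  0  -2   2 ]
ρ2 <-> ρ3
  [ 1  0  0   0   0 ]
  [ 0  1  0  -2   2 ]
  [ 0  0  1   3  -1 ]
The reduced form has 3 nonzero rows.

rank = 3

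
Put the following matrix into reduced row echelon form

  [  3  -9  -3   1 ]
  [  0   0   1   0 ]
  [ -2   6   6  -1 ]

[[1, -3, 0, 0], [0, 0, 1, 0], [0, 0, 0, 1]]

Multiply ρ1 by 1/3.
  [  1  -3  -1  1/3 ]
  [  0   0   1    0 ]
  [ -2   6   6   -1 ]
Add 2 times ρ1 to ρ3.
  [ 1  -3  -1   1/3 ]
  [ 0   0   1     0 ]
  [ 0   0   4  -1/3 ]
Subtract 4 times ρ2 from ρ3.
  [ 1  -3  -1   1/3 ]
  [ 0   0   1     0 ]
  [ 0   0   0  -1/3 ]
Multiply ρ3 by -3.
  [ 1  -3  -1  1/3 ]
  [ 0   0   1    0 ]
  [ 0   0   0    1 ]
Subtract 1/3 times ρ3 from ρ1.
  [ 1  -3  -1  0 ]
  [ 0   0   1  0 ]
  [ 0   0   0  1 ]
Add ρ2 to ρ1.
  [ 1  -3  0  0 ]
  [ 0   0  1  0 ]
  [ 0   0  0  1 ]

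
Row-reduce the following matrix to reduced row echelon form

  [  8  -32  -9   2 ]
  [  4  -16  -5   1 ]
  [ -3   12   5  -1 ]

r1 := 1/8·r1
  [  1   -4  -9/8  1/4 ]
  [  4  -16    -5    1 ]
  [ -3   12     5   -1 ]
r2 := r2 − 4·r1
  [  1  -4  -9/8  1/4 ]
  [  0   0  -1/2    0 ]
  [ -3  12     5   -1 ]
r3 := r3 + 3·r1
  [ 1  -4  -9/8   1/4 ]
  [ 0   0  -1/2     0 ]
  [ 0   0  13/8  -1/4 ]
r2 := -2·r2
  [ 1  -4  -9/8   1/4 ]
  [ 0   0     1     0 ]
  [ 0   0  13/8  -1/4 ]
r3 := r3 − 13/8·r2
  [ 1  -4  -9/8   1/4 ]
  [ 0   0     1     0 ]
  [ 0   0     0  -1/4 ]
r3 := -4·r3
  [ 1  -4  -9/8  1/4 ]
  [ 0   0     1    0 ]
  [ 0   0     0    1 ]
r1 := r1 − 1/4·r3
  [ 1  -4  -9/8  0 ]
  [ 0   0     1  0 ]
  [ 0   0     0  1 ]
r1 := r1 + 9/8·r2
  [ 1  -4  0  0 ]
  [ 0   0  1  0 ]
  [ 0   0  0  1 ]

[[1, -4, 0, 0], [0, 0, 1, 0], [0, 0, 0, 1]]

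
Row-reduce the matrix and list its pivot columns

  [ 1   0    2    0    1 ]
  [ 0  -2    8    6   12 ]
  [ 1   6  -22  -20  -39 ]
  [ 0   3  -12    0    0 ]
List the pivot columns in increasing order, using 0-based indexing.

0, 1, 3

R3 -> R3 − R1
  [ 1   0    2    0    1 ]
  [ 0  -2    8    6   12 ]
  [ 0   6  -24  -20  -40 ]
  [ 0   3  -12    0    0 ]
R2 -> -1/2·R2
  [ 1  0    2    0    1 ]
  [ 0  1   -4   -3   -6 ]
  [ 0  6  -24  -20  -40 ]
  [ 0  3  -12    0    0 ]
R3 -> R3 − 6·R2
  [ 1  0    2   0   1 ]
  [ 0  1   -4  -3  -6 ]
  [ 0  0    0  -2  -4 ]
  [ 0  3  -12   0   0 ]
R4 -> R4 − 3·R2
  [ 1  0   2   0   1 ]
  [ 0  1  -4  -3  -6 ]
  [ 0  0   0  -2  -4 ]
  [ 0  0   0   9  18 ]
R3 -> -1/2·R3
  [ 1  0   2   0   1 ]
  [ 0  1  -4  -3  -6 ]
  [ 0  0   0   1   2 ]
  [ 0  0   0   9  18 ]
R4 -> R4 − 9·R3
  [ 1  0   2   0   1 ]
  [ 0  1  -4  -3  -6 ]
  [ 0  0   0   1   2 ]
  [ 0  0   0   0   0 ]
R2 -> R2 + 3·R3
  [ 1  0   2  0  1 ]
  [ 0  1  -4  0  0 ]
  [ 0  0   0  1  2 ]
  [ 0  0   0  0  0 ]
Pivot columns are the columns containing a leading 1.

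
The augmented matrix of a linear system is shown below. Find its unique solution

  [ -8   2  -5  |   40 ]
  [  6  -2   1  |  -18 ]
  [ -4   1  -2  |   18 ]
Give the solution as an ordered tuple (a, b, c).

(-3, -2, -4)

Multiply R1 by -1/8.
  [  1  -1/4  5/8  |   -5 ]
  [  6    -2    1  |  -18 ]
  [ -4     1   -2  |   18 ]
Subtract 6 times R1 from R2.
  [  1  -1/4    5/8  |  -5 ]
  [  0  -1/2  -11/4  |  12 ]
  [ -4     1     -2  |  18 ]
Add 4 times R1 to R3.
  [ 1  -1/4    5/8  |  -5 ]
  [ 0  -1/2  -11/4  |  12 ]
  [ 0     0    1/2  |  -2 ]
Multiply R2 by -2.
  [ 1  -1/4   5/8  |   -5 ]
  [ 0     1  11/2  |  -24 ]
  [ 0     0   1/2  |   -2 ]
Multiply R3 by 2.
  [ 1  -1/4   5/8  |   -5 ]
  [ 0     1  11/2  |  -24 ]
  [ 0     0     1  |   -4 ]
Subtract 11/2 times R3 from R2.
  [ 1  -1/4  5/8  |  -5 ]
  [ 0     1    0  |  -2 ]
  [ 0     0    1  |  -4 ]
Subtract 5/8 times R3 from R1.
  [ 1  -1/4  0  |  -5/2 ]
  [ 0     1  0  |    -2 ]
  [ 0     0  1  |    -4 ]
Add 1/4 times R2 to R1.
  [ 1  0  0  |  -3 ]
  [ 0  1  0  |  -2 ]
  [ 0  0  1  |  -4 ]
Reading off the last column: a = -3, b = -2, c = -4.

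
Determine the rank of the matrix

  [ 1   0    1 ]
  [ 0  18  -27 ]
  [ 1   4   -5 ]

R3 ← R3 − R1
  [ 1   0    1 ]
  [ 0  18  -27 ]
  [ 0   4   -6 ]
R2 ← 1/18·R2
  [ 1  0     1 ]
  [ 0  1  -3/2 ]
  [ 0  4    -6 ]
R3 ← R3 − 4·R2
  [ 1  0     1 ]
  [ 0  1  -3/2 ]
  [ 0  0     0 ]
The reduced form has 2 nonzero rows.

rank = 2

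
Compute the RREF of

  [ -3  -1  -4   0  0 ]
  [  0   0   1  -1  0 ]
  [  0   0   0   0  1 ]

R1 → -1/3·R1
R1 → R1 − 4/3·R2

[[1, 1/3, 0, 4/3, 0], [0, 0, 1, -1, 0], [0, 0, 0, 0, 1]]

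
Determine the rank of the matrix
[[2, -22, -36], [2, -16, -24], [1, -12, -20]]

rank = 2

r1 → 1/2·r1
  [ 1  -11  -18 ]
  [ 2  -16  -24 ]
  [ 1  -12  -20 ]
r2 → r2 − 2·r1
  [ 1  -11  -18 ]
  [ 0    6   12 ]
  [ 1  -12  -20 ]
r3 → r3 − r1
  [ 1  -11  -18 ]
  [ 0    6   12 ]
  [ 0   -1   -2 ]
r2 → 1/6·r2
  [ 1  -11  -18 ]
  [ 0    1    2 ]
  [ 0   -1   -2 ]
r3 → r3 + r2
  [ 1  -11  -18 ]
  [ 0    1    2 ]
  [ 0    0    0 ]
r1 → r1 + 11·r2
  [ 1  0  4 ]
  [ 0  1  2 ]
  [ 0  0  0 ]
The reduced form has 2 nonzero rows.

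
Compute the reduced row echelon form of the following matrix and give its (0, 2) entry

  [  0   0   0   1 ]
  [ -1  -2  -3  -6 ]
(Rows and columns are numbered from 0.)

R1 <=> R2
R1 -> -1·R1
R1 -> R1 − 6·R2

3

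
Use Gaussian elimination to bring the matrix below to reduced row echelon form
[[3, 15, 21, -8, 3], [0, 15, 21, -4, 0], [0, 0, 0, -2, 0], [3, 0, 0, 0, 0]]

[[1, 0, 0, 0, 0], [0, 1, 7/5, 0, 0], [0, 0, 0, 1, 0], [0, 0, 0, 0, 1]]

R1 → 1/3·R1
  [ 1   5   7  -8/3  1 ]
  [ 0  15  21    -4  0 ]
  [ 0   0   0    -2  0 ]
  [ 3   0   0     0  0 ]
R4 → R4 − 3·R1
  [ 1    5    7  -8/3   1 ]
  [ 0   15   21    -4   0 ]
  [ 0    0    0    -2   0 ]
  [ 0  -15  -21     8  -3 ]
R2 → 1/15·R2
  [ 1    5    7   -8/3   1 ]
  [ 0    1  7/5  -4/15   0 ]
  [ 0    0    0     -2   0 ]
  [ 0  -15  -21      8  -3 ]
R4 → R4 + 15·R2
  [ 1  5    7   -8/3   1 ]
  [ 0  1  7/5  -4/15   0 ]
  [ 0  0    0     -2   0 ]
  [ 0  0    0      4  -3 ]
R3 → -1/2·R3
  [ 1  5    7   -8/3   1 ]
  [ 0  1  7/5  -4/15   0 ]
  [ 0  0    0      1   0 ]
  [ 0  0    0      4  -3 ]
R4 → R4 − 4·R3
  [ 1  5    7   -8/3   1 ]
  [ 0  1  7/5  -4/15   0 ]
  [ 0  0    0      1   0 ]
  [ 0  0    0      0  -3 ]
R4 → -1/3·R4
  [ 1  5    7   -8/3  1 ]
  [ 0  1  7/5  -4/15  0 ]
  [ 0  0    0      1  0 ]
  [ 0  0    0      0  1 ]
R1 → R1 − R4
  [ 1  5    7   -8/3  0 ]
  [ 0  1  7/5  -4/15  0 ]
  [ 0  0    0      1  0 ]
  [ 0  0    0      0  1 ]
R2 → R2 + 4/15·R3
  [ 1  5    7  -8/3  0 ]
  [ 0  1  7/5     0  0 ]
  [ 0  0    0     1  0 ]
  [ 0  0    0     0  1 ]
R1 → R1 + 8/3·R3
  [ 1  5    7  0  0 ]
  [ 0  1  7/5  0  0 ]
  [ 0  0    0  1  0 ]
  [ 0  0    0  0  1 ]
R1 → R1 − 5·R2
  [ 1  0    0  0  0 ]
  [ 0  1  7/5  0  0 ]
  [ 0  0    0  1  0 ]
  [ 0  0    0  0  1 ]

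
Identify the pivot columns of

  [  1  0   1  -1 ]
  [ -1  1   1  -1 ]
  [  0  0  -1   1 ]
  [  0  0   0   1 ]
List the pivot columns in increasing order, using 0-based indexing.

R2 -> R2 + R1
  [ 1  0   1  -1 ]
  [ 0  1   2  -2 ]
  [ 0  0  -1   1 ]
  [ 0  0   0   1 ]
R3 -> -1·R3
  [ 1  0  1  -1 ]
  [ 0  1  2  -2 ]
  [ 0  0  1  -1 ]
  [ 0  0  0   1 ]
R3 -> R3 + R4
  [ 1  0  1  -1 ]
  [ 0  1  2  -2 ]
  [ 0  0  1   0 ]
  [ 0  0  0   1 ]
R2 -> R2 + 2·R4
  [ 1  0  1  -1 ]
  [ 0  1  2   0 ]
  [ 0  0  1   0 ]
  [ 0  0  0   1 ]
R1 -> R1 + R4
  [ 1  0  1  0 ]
  [ 0  1  2  0 ]
  [ 0  0  1  0 ]
  [ 0  0  0  1 ]
R2 -> R2 − 2·R3
  [ 1  0  1  0 ]
  [ 0  1  0  0 ]
  [ 0  0  1  0 ]
  [ 0  0  0  1 ]
R1 -> R1 − R3
  [ 1  0  0  0 ]
  [ 0  1  0  0 ]
  [ 0  0  1  0 ]
  [ 0  0  0  1 ]
Pivot columns are the columns containing a leading 1.

0, 1, 2, 3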